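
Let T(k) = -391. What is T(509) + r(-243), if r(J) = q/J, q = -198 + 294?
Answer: -31703/81 ≈ -391.40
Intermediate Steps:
q = 96
r(J) = 96/J
T(509) + r(-243) = -391 + 96/(-243) = -391 + 96*(-1/243) = -391 - 32/81 = -31703/81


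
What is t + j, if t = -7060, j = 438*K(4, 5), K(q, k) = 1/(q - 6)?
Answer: -7279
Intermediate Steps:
K(q, k) = 1/(-6 + q)
j = -219 (j = 438/(-6 + 4) = 438/(-2) = 438*(-½) = -219)
t + j = -7060 - 219 = -7279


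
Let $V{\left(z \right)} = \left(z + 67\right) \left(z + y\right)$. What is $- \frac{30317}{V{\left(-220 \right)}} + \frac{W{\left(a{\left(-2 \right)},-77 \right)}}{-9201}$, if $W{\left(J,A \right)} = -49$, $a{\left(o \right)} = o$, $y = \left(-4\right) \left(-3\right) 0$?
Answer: $- \frac{92432459}{103235220} \approx -0.89536$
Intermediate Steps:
$y = 0$ ($y = 12 \cdot 0 = 0$)
$V{\left(z \right)} = z \left(67 + z\right)$ ($V{\left(z \right)} = \left(z + 67\right) \left(z + 0\right) = \left(67 + z\right) z = z \left(67 + z\right)$)
$- \frac{30317}{V{\left(-220 \right)}} + \frac{W{\left(a{\left(-2 \right)},-77 \right)}}{-9201} = - \frac{30317}{\left(-220\right) \left(67 - 220\right)} - \frac{49}{-9201} = - \frac{30317}{\left(-220\right) \left(-153\right)} - - \frac{49}{9201} = - \frac{30317}{33660} + \frac{49}{9201} = - \frac{92432459}{103235220}$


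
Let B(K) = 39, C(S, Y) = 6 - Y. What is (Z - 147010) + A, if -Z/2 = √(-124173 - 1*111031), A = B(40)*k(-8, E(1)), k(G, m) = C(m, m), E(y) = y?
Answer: -146815 - 4*I*√58801 ≈ -1.4682e+5 - 969.96*I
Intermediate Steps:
k(G, m) = 6 - m
A = 195 (A = 39*(6 - 1*1) = 39*(6 - 1) = 39*5 = 195)
Z = -4*I*√58801 (Z = -2*√(-124173 - 1*111031) = -2*√(-124173 - 111031) = -4*I*√58801 ≈ -969.96*I)
(Z - 147010) + A = (-4*I*√58801 - 147010) + 195 = (-147010 - 4*I*√58801) + 195 = -146815 - 4*I*√58801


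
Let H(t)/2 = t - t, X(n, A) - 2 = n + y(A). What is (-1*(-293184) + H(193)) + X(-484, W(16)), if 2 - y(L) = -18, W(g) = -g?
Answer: 292722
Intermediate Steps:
y(L) = 20 (y(L) = 2 - 1*(-18) = 2 + 18 = 20)
X(n, A) = 22 + n (X(n, A) = 2 + (n + 20) = 2 + (20 + n) = 22 + n)
H(t) = 0 (H(t) = 2*(t - t) = 2*0 = 0)
(-1*(-293184) + H(193)) + X(-484, W(16)) = (-1*(-293184) + 0) + (22 - 484) = (293184 + 0) - 462 = 293184 - 462 = 292722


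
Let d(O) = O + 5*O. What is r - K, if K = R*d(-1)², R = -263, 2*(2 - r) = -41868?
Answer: 30404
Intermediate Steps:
r = 20936 (r = 2 - ½*(-41868) = 2 + 20934 = 20936)
d(O) = 6*O
K = -9468 (K = -263*(6*(-1))² = -263*(-6)² = -263*36 = -9468)
r - K = 20936 - 1*(-9468) = 20936 + 9468 = 30404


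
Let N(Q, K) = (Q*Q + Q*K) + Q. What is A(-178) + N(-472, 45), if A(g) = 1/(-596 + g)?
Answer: 155629727/774 ≈ 2.0107e+5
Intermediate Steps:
N(Q, K) = Q + Q² + K*Q (N(Q, K) = (Q² + K*Q) + Q = Q + Q² + K*Q)
A(-178) + N(-472, 45) = 1/(-596 - 178) - 472*(1 + 45 - 472) = 1/(-774) - 472*(-426) = -1/774 + 201072 = 155629727/774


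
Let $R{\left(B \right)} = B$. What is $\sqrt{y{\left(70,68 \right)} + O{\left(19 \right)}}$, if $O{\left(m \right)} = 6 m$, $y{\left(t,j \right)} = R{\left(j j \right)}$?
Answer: $\sqrt{4738} \approx 68.833$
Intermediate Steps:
$y{\left(t,j \right)} = j^{2}$ ($y{\left(t,j \right)} = j j = j^{2}$)
$\sqrt{y{\left(70,68 \right)} + O{\left(19 \right)}} = \sqrt{68^{2} + 6 \cdot 19} = \sqrt{4624 + 114} = \sqrt{4738}$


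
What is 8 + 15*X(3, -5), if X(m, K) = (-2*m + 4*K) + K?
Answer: -457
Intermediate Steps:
X(m, K) = -2*m + 5*K
8 + 15*X(3, -5) = 8 + 15*(-2*3 + 5*(-5)) = 8 + 15*(-6 - 25) = 8 + 15*(-31) = 8 - 465 = -457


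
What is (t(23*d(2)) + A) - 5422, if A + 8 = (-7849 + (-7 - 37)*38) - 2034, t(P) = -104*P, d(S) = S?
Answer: -21769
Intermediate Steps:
A = -11563 (A = -8 + ((-7849 + (-7 - 37)*38) - 2034) = -8 + ((-7849 - 44*38) - 2034) = -8 + ((-7849 - 1672) - 2034) = -8 + (-9521 - 2034) = -8 - 11555 = -11563)
(t(23*d(2)) + A) - 5422 = (-2392*2 - 11563) - 5422 = (-104*46 - 11563) - 5422 = (-4784 - 11563) - 5422 = -16347 - 5422 = -21769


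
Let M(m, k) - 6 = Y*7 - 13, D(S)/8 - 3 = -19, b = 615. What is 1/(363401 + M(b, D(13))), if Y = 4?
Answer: 1/363422 ≈ 2.7516e-6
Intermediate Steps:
D(S) = -128 (D(S) = 24 + 8*(-19) = 24 - 152 = -128)
M(m, k) = 21 (M(m, k) = 6 + (4*7 - 13) = 6 + (28 - 13) = 6 + 15 = 21)
1/(363401 + M(b, D(13))) = 1/(363401 + 21) = 1/363422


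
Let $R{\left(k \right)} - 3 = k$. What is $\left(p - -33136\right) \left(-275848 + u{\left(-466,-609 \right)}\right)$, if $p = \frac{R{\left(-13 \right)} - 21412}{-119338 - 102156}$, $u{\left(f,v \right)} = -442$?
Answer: $- \frac{144843978769410}{15821} \approx -9.1552 \cdot 10^{9}$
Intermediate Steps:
$R{\left(k \right)} = 3 + k$
$p = \frac{10711}{110747}$ ($p = \frac{\left(3 - 13\right) - 21412}{-119338 - 102156} = \frac{-10 - 21412}{-221494} = \left(-21422\right) \left(- \frac{1}{221494}\right) = \frac{10711}{110747} \approx 0.096716$)
$\left(p - -33136\right) \left(-275848 + u{\left(-466,-609 \right)}\right) = \left(\frac{10711}{110747} - -33136\right) \left(-275848 - 442\right) = \left(\frac{10711}{110747} + 33136\right) \left(-276290\right) = \frac{3669723303}{110747} \left(-276290\right) = - \frac{144843978769410}{15821}$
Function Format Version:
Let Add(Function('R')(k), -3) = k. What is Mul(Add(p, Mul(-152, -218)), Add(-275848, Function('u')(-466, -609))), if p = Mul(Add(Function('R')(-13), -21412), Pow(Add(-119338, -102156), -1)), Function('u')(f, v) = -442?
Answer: Rational(-144843978769410, 15821) ≈ -9.1552e+9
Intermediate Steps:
Function('R')(k) = Add(3, k)
p = Rational(10711, 110747) (p = Mul(Add(Add(3, -13), -21412), Pow(Add(-119338, -102156), -1)) = Mul(Add(-10, -21412), Pow(-221494, -1)) = Mul(-21422, Rational(-1, 221494)) = Rational(10711, 110747) ≈ 0.096716)
Mul(Add(p, Mul(-152, -218)), Add(-275848, Function('u')(-466, -609))) = Mul(Add(Rational(10711, 110747), Mul(-152, -218)), Add(-275848, -442)) = Mul(Add(Rational(10711, 110747), 33136), -276290) = Mul(Rational(3669723303, 110747), -276290) = Rational(-144843978769410, 15821)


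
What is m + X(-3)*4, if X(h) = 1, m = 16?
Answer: 20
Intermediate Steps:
m + X(-3)*4 = 16 + 1*4 = 16 + 4 = 20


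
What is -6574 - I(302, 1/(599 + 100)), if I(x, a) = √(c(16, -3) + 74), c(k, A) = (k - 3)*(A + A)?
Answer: -6574 - 2*I ≈ -6574.0 - 2.0*I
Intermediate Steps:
c(k, A) = 2*A*(-3 + k) (c(k, A) = (-3 + k)*(2*A) = 2*A*(-3 + k))
I(x, a) = 2*I (I(x, a) = √(2*(-3)*(-3 + 16) + 74) = √(2*(-3)*13 + 74) = √(-78 + 74) = √(-4) = 2*I)
-6574 - I(302, 1/(599 + 100)) = -6574 - 2*I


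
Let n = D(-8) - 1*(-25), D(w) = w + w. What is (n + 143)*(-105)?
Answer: -15960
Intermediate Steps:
D(w) = 2*w
n = 9 (n = 2*(-8) - 1*(-25) = -16 + 25 = 9)
(n + 143)*(-105) = (9 + 143)*(-105) = 152*(-105) = -15960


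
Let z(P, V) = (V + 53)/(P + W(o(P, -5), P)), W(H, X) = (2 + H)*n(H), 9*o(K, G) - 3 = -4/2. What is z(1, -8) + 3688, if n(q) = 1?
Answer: 103669/28 ≈ 3702.5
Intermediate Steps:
o(K, G) = 1/9 (o(K, G) = 1/3 + (-4/2)/9 = 1/3 + (-4*1/2)/9 = 1/3 + (1/9)*(-2) = 1/3 - 2/9 = 1/9)
W(H, X) = 2 + H (W(H, X) = (2 + H)*1 = 2 + H)
z(P, V) = (53 + V)/(19/9 + P) (z(P, V) = (V + 53)/(P + (2 + 1/9)) = (53 + V)/(P + 19/9) = (53 + V)/(19/9 + P))
z(1, -8) + 3688 = 9*(53 - 8)/(19 + 9*1) + 3688 = 9*45/(19 + 9) + 3688 = 9*45/28 + 3688 = 9*(1/28)*45 + 3688 = 405/28 + 3688 = 103669/28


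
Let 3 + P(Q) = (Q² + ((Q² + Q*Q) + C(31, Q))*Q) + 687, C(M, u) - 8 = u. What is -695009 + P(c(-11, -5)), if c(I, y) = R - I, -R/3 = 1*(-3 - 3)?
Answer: -643633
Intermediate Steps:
C(M, u) = 8 + u
R = 18 (R = -3*(-3 - 3) = -3*(-6) = 18)
c(I, y) = 18 - I
P(Q) = 684 + Q² + Q*(8 + Q + 2*Q²) (P(Q) = -3 + ((Q² + ((Q² + Q*Q) + (8 + Q))*Q) + 687) = -3 + ((Q² + ((Q² + Q²) + (8 + Q))*Q) + 687) = -3 + ((Q² + (2*Q² + (8 + Q))*Q) + 687) = -3 + ((Q² + (8 + Q + 2*Q²)*Q) + 687) = -3 + ((Q² + Q*(8 + Q + 2*Q²)) + 687) = -3 + (687 + Q² + Q*(8 + Q + 2*Q²)) = 684 + Q² + Q*(8 + Q + 2*Q²))
-695009 + P(c(-11, -5)) = -695009 + (684 + 2*(18 - 1*(-11))² + 2*(18 - 1*(-11))³ + 8*(18 - 1*(-11))) = -695009 + (684 + 2*(18 + 11)² + 2*(18 + 11)³ + 8*(18 + 11)) = -695009 + (684 + 2*29² + 2*29³ + 8*29) = -695009 + (684 + 2*841 + 2*24389 + 232) = -695009 + (684 + 1682 + 48778 + 232) = -695009 + 51376 = -643633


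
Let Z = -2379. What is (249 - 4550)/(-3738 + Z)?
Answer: 4301/6117 ≈ 0.70312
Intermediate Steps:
(249 - 4550)/(-3738 + Z) = (249 - 4550)/(-3738 - 2379) = -4301/(-6117) = -4301*(-1/6117) = 4301/6117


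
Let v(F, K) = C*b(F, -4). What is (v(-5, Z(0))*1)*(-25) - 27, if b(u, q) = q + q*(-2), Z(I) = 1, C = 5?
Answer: -527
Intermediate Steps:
b(u, q) = -q (b(u, q) = q - 2*q = -q)
v(F, K) = 20 (v(F, K) = 5*(-1*(-4)) = 5*4 = 20)
(v(-5, Z(0))*1)*(-25) - 27 = (20*1)*(-25) - 27 = 20*(-25) - 27 = -500 - 27 = -527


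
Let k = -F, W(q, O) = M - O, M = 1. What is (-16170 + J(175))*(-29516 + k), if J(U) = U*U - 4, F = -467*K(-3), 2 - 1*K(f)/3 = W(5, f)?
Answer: -467027418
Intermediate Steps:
W(q, O) = 1 - O
K(f) = 3 + 3*f (K(f) = 6 - 3*(1 - f) = 6 + (-3 + 3*f) = 3 + 3*f)
F = 2802 (F = -467*(3 + 3*(-3)) = -467*(3 - 9) = -467*(-6) = 2802)
J(U) = -4 + U² (J(U) = U² - 4 = -4 + U²)
k = -2802 (k = -1*2802 = -2802)
(-16170 + J(175))*(-29516 + k) = (-16170 + (-4 + 175²))*(-29516 - 2802) = (-16170 + (-4 + 30625))*(-32318) = (-16170 + 30621)*(-32318) = 14451*(-32318) = -467027418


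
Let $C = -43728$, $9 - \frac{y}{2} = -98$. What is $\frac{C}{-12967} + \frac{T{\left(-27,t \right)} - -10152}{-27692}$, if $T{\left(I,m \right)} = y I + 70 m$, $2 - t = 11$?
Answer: $\frac{290591832}{89770541} \approx 3.2371$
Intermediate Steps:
$y = 214$ ($y = 18 - -196 = 18 + 196 = 214$)
$t = -9$ ($t = 2 - 11 = -9$)
$T{\left(I,m \right)} = 70 m + 214 I$ ($T{\left(I,m \right)} = 214 I + 70 m = 70 m + 214 I$)
$\frac{C}{-12967} + \frac{T{\left(-27,t \right)} - -10152}{-27692} = - \frac{43728}{-12967} + \frac{\left(70 \left(-9\right) + 214 \left(-27\right)\right) - -10152}{-27692} = \left(-43728\right) \left(- \frac{1}{12967}\right) + \left(\left(-630 - 5778\right) + 10152\right) \left(- \frac{1}{27692}\right) = \frac{43728}{12967} + \left(-6408 + 10152\right) \left(- \frac{1}{27692}\right) = \frac{43728}{12967} + 3744 \left(- \frac{1}{27692}\right) = \frac{43728}{12967} - \frac{936}{6923} = \frac{290591832}{89770541}$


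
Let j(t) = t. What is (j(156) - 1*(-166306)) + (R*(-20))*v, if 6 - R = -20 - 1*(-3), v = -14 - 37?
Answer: 189922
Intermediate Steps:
v = -51
R = 23 (R = 6 - (-20 - 1*(-3)) = 6 - (-20 + 3) = 6 - 1*(-17) = 6 + 17 = 23)
(j(156) - 1*(-166306)) + (R*(-20))*v = (156 - 1*(-166306)) + (23*(-20))*(-51) = (156 + 166306) - 460*(-51) = 166462 + 23460 = 189922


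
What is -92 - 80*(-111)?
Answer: 8788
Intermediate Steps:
-92 - 80*(-111) = -92 + 8880 = 8788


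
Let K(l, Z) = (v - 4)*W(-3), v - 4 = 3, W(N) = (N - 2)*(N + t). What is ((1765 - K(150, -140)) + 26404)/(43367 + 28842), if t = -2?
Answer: 28094/72209 ≈ 0.38907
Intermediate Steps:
W(N) = (-2 + N)**2 (W(N) = (N - 2)*(N - 2) = (-2 + N)*(-2 + N) = (-2 + N)**2)
v = 7 (v = 4 + 3 = 7)
K(l, Z) = 75 (K(l, Z) = (7 - 4)*(4 + (-3)**2 - 4*(-3)) = 3*(4 + 9 + 12) = 3*25 = 75)
((1765 - K(150, -140)) + 26404)/(43367 + 28842) = ((1765 - 1*75) + 26404)/(43367 + 28842) = ((1765 - 75) + 26404)/72209 = (1690 + 26404)*(1/72209) = 28094*(1/72209) = 28094/72209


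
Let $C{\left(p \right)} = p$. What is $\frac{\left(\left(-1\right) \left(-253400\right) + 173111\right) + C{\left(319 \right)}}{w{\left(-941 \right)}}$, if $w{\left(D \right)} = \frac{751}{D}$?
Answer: $- \frac{401647030}{751} \approx -5.3482 \cdot 10^{5}$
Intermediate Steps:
$\frac{\left(\left(-1\right) \left(-253400\right) + 173111\right) + C{\left(319 \right)}}{w{\left(-941 \right)}} = \frac{\left(\left(-1\right) \left(-253400\right) + 173111\right) + 319}{751 \frac{1}{-941}} = \frac{\left(253400 + 173111\right) + 319}{751 \left(- \frac{1}{941}\right)} = \frac{426511 + 319}{- \frac{751}{941}} = 426830 \left(- \frac{941}{751}\right) = - \frac{401647030}{751}$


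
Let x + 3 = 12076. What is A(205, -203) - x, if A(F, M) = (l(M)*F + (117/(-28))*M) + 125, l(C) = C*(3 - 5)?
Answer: 288521/4 ≈ 72130.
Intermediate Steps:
x = 12073 (x = -3 + 12076 = 12073)
l(C) = -2*C (l(C) = C*(-2) = -2*C)
A(F, M) = 125 - 117*M/28 - 2*F*M (A(F, M) = ((-2*M)*F + (117/(-28))*M) + 125 = (-2*F*M + (117*(-1/28))*M) + 125 = (-2*F*M - 117*M/28) + 125 = (-117*M/28 - 2*F*M) + 125 = 125 - 117*M/28 - 2*F*M)
A(205, -203) - x = (125 - 117/28*(-203) - 2*205*(-203)) - 1*12073 = (125 + 3393/4 + 83230) - 12073 = 336813/4 - 12073 = 288521/4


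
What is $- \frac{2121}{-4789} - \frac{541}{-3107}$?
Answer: $\frac{9180796}{14879423} \approx 0.61701$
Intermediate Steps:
$- \frac{2121}{-4789} - \frac{541}{-3107} = \left(-2121\right) \left(- \frac{1}{4789}\right) - - \frac{541}{3107} = \frac{2121}{4789} + \frac{541}{3107} = \frac{9180796}{14879423}$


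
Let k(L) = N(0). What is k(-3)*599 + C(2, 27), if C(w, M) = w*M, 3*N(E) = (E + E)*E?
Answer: 54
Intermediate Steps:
N(E) = 2*E²/3 (N(E) = ((E + E)*E)/3 = ((2*E)*E)/3 = (2*E²)/3 = 2*E²/3)
k(L) = 0 (k(L) = (⅔)*0² = (⅔)*0 = 0)
C(w, M) = M*w
k(-3)*599 + C(2, 27) = 0*599 + 27*2 = 0 + 54 = 54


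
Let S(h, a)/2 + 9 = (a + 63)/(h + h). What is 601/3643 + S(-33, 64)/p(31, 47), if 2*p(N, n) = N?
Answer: -4638383/3726789 ≈ -1.2446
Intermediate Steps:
S(h, a) = -18 + (63 + a)/h (S(h, a) = -18 + 2*((a + 63)/(h + h)) = -18 + 2*((63 + a)/((2*h))) = -18 + 2*((63 + a)*(1/(2*h))) = -18 + 2*((63 + a)/(2*h)) = -18 + (63 + a)/h)
p(N, n) = N/2
601/3643 + S(-33, 64)/p(31, 47) = 601/3643 + ((63 + 64 - 18*(-33))/(-33))/(((½)*31)) = 601*(1/3643) + (-(63 + 64 + 594)/33)/(31/2) = 601/3643 - 1/33*721*(2/31) = 601/3643 - 721/33*2/31 = 601/3643 - 1442/1023 = -4638383/3726789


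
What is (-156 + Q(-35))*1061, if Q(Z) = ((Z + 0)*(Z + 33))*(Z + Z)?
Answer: -5364416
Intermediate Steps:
Q(Z) = 2*Z²*(33 + Z) (Q(Z) = (Z*(33 + Z))*(2*Z) = 2*Z²*(33 + Z))
(-156 + Q(-35))*1061 = (-156 + 2*(-35)²*(33 - 35))*1061 = (-156 + 2*1225*(-2))*1061 = (-156 - 4900)*1061 = -5056*1061 = -5364416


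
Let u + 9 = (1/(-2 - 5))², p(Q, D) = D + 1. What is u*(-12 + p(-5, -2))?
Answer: 5720/49 ≈ 116.73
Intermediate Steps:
p(Q, D) = 1 + D
u = -440/49 (u = -9 + (1/(-2 - 5))² = -9 + (1/(-7))² = -9 + (-⅐)² = -9 + 1/49 = -440/49 ≈ -8.9796)
u*(-12 + p(-5, -2)) = -440*(-12 + (1 - 2))/49 = -440*(-12 - 1)/49 = -440/49*(-13) = 5720/49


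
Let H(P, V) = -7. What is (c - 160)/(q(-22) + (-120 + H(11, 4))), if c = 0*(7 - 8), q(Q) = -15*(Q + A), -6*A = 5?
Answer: -320/431 ≈ -0.74246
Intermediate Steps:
A = -⅚ (A = -⅙*5 = -⅚ ≈ -0.83333)
q(Q) = 25/2 - 15*Q (q(Q) = -15*(Q - ⅚) = -15*(-⅚ + Q) = 25/2 - 15*Q)
c = 0 (c = 0*(-1) = 0)
(c - 160)/(q(-22) + (-120 + H(11, 4))) = (0 - 160)/((25/2 - 15*(-22)) + (-120 - 7)) = -160/((25/2 + 330) - 127) = -160/(685/2 - 127) = -160/431/2 = -160*2/431 = -320/431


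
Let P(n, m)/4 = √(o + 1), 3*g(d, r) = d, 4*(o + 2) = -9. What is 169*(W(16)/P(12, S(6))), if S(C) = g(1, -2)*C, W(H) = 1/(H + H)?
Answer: -13*I*√13/64 ≈ -0.73238*I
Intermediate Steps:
W(H) = 1/(2*H)
o = -17/4 (o = -2 + (¼)*(-9) = -2 - 9/4 = -17/4 ≈ -4.2500)
g(d, r) = d/3
S(C) = C/3 (S(C) = ((⅓)*1)*C = C/3)
P(n, m) = 2*I*√13 (P(n, m) = 4*√(-17/4 + 1) = 4*√(-13/4) = 4*(I*√13/2) = 2*I*√13)
169*(W(16)/P(12, S(6))) = 169*(((½)/16)/((2*I*√13))) = 169*(((½)*(1/16))*(-I*√13/26)) = 169*((-I*√13/26)/32) = 169*(-I*√13/832) = -13*I*√13/64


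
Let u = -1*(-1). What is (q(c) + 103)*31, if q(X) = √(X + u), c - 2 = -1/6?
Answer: 3193 + 31*√102/6 ≈ 3245.2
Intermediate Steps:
c = 11/6 (c = 2 - 1/6 = 2 - 1*⅙ = 2 - ⅙ = 11/6 ≈ 1.8333)
u = 1
q(X) = √(1 + X) (q(X) = √(X + 1) = √(1 + X))
(q(c) + 103)*31 = (√(1 + 11/6) + 103)*31 = (√(17/6) + 103)*31 = (√102/6 + 103)*31 = (103 + √102/6)*31 = 3193 + 31*√102/6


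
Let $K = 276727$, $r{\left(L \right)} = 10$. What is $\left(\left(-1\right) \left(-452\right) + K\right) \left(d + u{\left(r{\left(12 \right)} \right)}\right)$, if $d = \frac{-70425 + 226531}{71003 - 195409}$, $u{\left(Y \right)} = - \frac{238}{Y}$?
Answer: $- \frac{2159895737538}{311015} \approx -6.9447 \cdot 10^{6}$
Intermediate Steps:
$d = - \frac{78053}{62203}$ ($d = \frac{156106}{-124406} = 156106 \left(- \frac{1}{124406}\right) = - \frac{78053}{62203} \approx -1.2548$)
$\left(\left(-1\right) \left(-452\right) + K\right) \left(d + u{\left(r{\left(12 \right)} \right)}\right) = \left(\left(-1\right) \left(-452\right) + 276727\right) \left(- \frac{78053}{62203} - \frac{238}{10}\right) = \left(452 + 276727\right) \left(- \frac{78053}{62203} - \frac{119}{5}\right) = 277179 \left(- \frac{78053}{62203} - \frac{119}{5}\right) = 277179 \left(- \frac{7792422}{311015}\right) = - \frac{2159895737538}{311015}$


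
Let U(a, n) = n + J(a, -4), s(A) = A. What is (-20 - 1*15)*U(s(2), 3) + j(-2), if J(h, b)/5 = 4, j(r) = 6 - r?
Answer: -797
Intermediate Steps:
J(h, b) = 20 (J(h, b) = 5*4 = 20)
U(a, n) = 20 + n (U(a, n) = n + 20 = 20 + n)
(-20 - 1*15)*U(s(2), 3) + j(-2) = (-20 - 1*15)*(20 + 3) + (6 - 1*(-2)) = (-20 - 15)*23 + (6 + 2) = -35*23 + 8 = -805 + 8 = -797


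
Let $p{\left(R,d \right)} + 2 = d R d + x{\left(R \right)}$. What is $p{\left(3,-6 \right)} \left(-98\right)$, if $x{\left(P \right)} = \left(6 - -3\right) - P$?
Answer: $-10976$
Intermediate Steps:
$x{\left(P \right)} = 9 - P$ ($x{\left(P \right)} = \left(6 + 3\right) - P = 9 - P$)
$p{\left(R,d \right)} = 7 - R + R d^{2}$ ($p{\left(R,d \right)} = -2 - \left(-9 + R - d R d\right) = -2 - \left(-9 + R - R d d\right) = -2 - \left(-9 + R - R d^{2}\right) = -2 + \left(9 - R + R d^{2}\right) = 7 - R + R d^{2}$)
$p{\left(3,-6 \right)} \left(-98\right) = \left(7 - 3 + 3 \left(-6\right)^{2}\right) \left(-98\right) = \left(7 - 3 + 3 \cdot 36\right) \left(-98\right) = \left(7 - 3 + 108\right) \left(-98\right) = 112 \left(-98\right) = -10976$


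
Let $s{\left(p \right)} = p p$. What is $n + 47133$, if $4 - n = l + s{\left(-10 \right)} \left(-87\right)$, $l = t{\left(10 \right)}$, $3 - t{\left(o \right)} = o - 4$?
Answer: $55840$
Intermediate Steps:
$t{\left(o \right)} = 7 - o$ ($t{\left(o \right)} = 3 - \left(o - 4\right) = 3 - \left(-4 + o\right) = 7 - o$)
$l = -3$ ($l = 7 - 10 = -3$)
$s{\left(p \right)} = p^{2}$
$n = 8707$ ($n = 4 - \left(-3 + \left(-10\right)^{2} \left(-87\right)\right) = 4 - \left(-3 + 100 \left(-87\right)\right) = 4 - \left(-3 - 8700\right) = 4 - -8703 = 4 + 8703 = 8707$)
$n + 47133 = 8707 + 47133 = 55840$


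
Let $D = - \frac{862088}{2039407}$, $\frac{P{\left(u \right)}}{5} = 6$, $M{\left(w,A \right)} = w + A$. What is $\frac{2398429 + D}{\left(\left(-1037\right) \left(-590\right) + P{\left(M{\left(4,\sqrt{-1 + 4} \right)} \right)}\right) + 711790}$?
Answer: $\frac{978274405903}{539892215110} \approx 1.812$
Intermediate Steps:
$M{\left(w,A \right)} = A + w$
$P{\left(u \right)} = 30$ ($P{\left(u \right)} = 5 \cdot 6 = 30$)
$D = - \frac{862088}{2039407}$ ($D = \left(-862088\right) \frac{1}{2039407} = - \frac{862088}{2039407} \approx -0.42272$)
$\frac{2398429 + D}{\left(\left(-1037\right) \left(-590\right) + P{\left(M{\left(4,\sqrt{-1 + 4} \right)} \right)}\right) + 711790} = \frac{2398429 - \frac{862088}{2039407}}{\left(\left(-1037\right) \left(-590\right) + 30\right) + 711790} = \frac{4891372029515}{2039407 \left(\left(611830 + 30\right) + 711790\right)} = \frac{4891372029515}{2039407 \left(611860 + 711790\right)} = \frac{4891372029515}{2039407 \cdot 1323650} = \frac{4891372029515}{2039407} \cdot \frac{1}{1323650} = \frac{978274405903}{539892215110}$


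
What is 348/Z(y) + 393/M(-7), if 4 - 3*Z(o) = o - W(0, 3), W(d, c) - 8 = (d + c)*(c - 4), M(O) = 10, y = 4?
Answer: 2481/10 ≈ 248.10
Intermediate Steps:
W(d, c) = 8 + (-4 + c)*(c + d) (W(d, c) = 8 + (d + c)*(c - 4) = 8 + (c + d)*(-4 + c) = 8 + (-4 + c)*(c + d))
Z(o) = 3 - o/3 (Z(o) = 4/3 - (o - (8 + 3**2 - 4*3 - 4*0 + 3*0))/3 = 4/3 - (o - (8 + 9 - 12 + 0 + 0))/3 = 4/3 - (o - 1*5)/3 = 4/3 - (o - 5)/3 = 4/3 - (-5 + o)/3 = 4/3 + (5/3 - o/3) = 3 - o/3)
348/Z(y) + 393/M(-7) = 348/(3 - 1/3*4) + 393/10 = 348/(3 - 4/3) + 393*(1/10) = 348/(5/3) + 393/10 = 348*(3/5) + 393/10 = 1044/5 + 393/10 = 2481/10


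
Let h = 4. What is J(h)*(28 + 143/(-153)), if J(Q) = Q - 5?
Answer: -4141/153 ≈ -27.065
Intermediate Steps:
J(Q) = -5 + Q
J(h)*(28 + 143/(-153)) = (-5 + 4)*(28 + 143/(-153)) = -(28 + 143*(-1/153)) = -(28 - 143/153) = -1*4141/153 = -4141/153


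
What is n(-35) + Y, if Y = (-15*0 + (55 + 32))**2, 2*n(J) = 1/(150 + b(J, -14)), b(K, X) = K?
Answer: 1740871/230 ≈ 7569.0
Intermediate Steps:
n(J) = 1/(2*(150 + J))
Y = 7569 (Y = (0 + 87)**2 = 87**2 = 7569)
n(-35) + Y = 1/(2*(150 - 35)) + 7569 = (1/2)/115 + 7569 = (1/2)*(1/115) + 7569 = 1/230 + 7569 = 1740871/230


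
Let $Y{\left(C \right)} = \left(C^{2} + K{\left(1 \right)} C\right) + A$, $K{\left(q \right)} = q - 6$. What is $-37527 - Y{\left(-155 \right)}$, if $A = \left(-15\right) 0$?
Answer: $-62327$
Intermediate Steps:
$K{\left(q \right)} = -6 + q$ ($K{\left(q \right)} = q - 6 = -6 + q$)
$A = 0$
$Y{\left(C \right)} = C^{2} - 5 C$ ($Y{\left(C \right)} = \left(C^{2} + \left(-6 + 1\right) C\right) + 0 = \left(C^{2} - 5 C\right) + 0 = C^{2} - 5 C$)
$-37527 - Y{\left(-155 \right)} = -37527 - - 155 \left(-5 - 155\right) = -37527 - \left(-155\right) \left(-160\right) = -37527 - 24800 = -62327$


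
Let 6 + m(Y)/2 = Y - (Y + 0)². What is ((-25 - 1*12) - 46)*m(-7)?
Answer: 10292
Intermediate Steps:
m(Y) = -12 - 2*Y² + 2*Y (m(Y) = -12 + 2*(Y - (Y + 0)²) = -12 + 2*(Y - Y²) = -12 + (-2*Y² + 2*Y) = -12 - 2*Y² + 2*Y)
((-25 - 1*12) - 46)*m(-7) = ((-25 - 1*12) - 46)*(-12 - 2*(-7)² + 2*(-7)) = ((-25 - 12) - 46)*(-12 - 2*49 - 14) = (-37 - 46)*(-12 - 98 - 14) = -83*(-124) = 10292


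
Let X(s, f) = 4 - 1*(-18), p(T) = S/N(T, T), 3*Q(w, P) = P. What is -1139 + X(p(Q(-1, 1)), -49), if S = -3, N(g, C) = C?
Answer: -1117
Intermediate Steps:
Q(w, P) = P/3
p(T) = -3/T
X(s, f) = 22 (X(s, f) = 4 + 18 = 22)
-1139 + X(p(Q(-1, 1)), -49) = -1139 + 22 = -1117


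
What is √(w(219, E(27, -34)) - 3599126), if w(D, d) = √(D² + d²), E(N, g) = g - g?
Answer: I*√3598907 ≈ 1897.1*I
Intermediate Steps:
E(N, g) = 0
√(w(219, E(27, -34)) - 3599126) = √(√(219² + 0²) - 3599126) = √(√(47961 + 0) - 3599126) = √(√47961 - 3599126) = √(219 - 3599126) = √(-3598907) = I*√3598907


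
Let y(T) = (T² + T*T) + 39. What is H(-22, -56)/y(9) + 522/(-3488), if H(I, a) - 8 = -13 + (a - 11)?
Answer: -59343/116848 ≈ -0.50786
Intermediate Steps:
H(I, a) = -16 + a (H(I, a) = 8 + (-13 + (a - 11)) = 8 + (-13 + (-11 + a)) = 8 + (-24 + a) = -16 + a)
y(T) = 39 + 2*T² (y(T) = (T² + T²) + 39 = 2*T² + 39 = 39 + 2*T²)
H(-22, -56)/y(9) + 522/(-3488) = (-16 - 56)/(39 + 2*9²) + 522/(-3488) = -72/(39 + 2*81) + 522*(-1/3488) = -72/(39 + 162) - 261/1744 = -72/201 - 261/1744 = -72*1/201 - 261/1744 = -24/67 - 261/1744 = -59343/116848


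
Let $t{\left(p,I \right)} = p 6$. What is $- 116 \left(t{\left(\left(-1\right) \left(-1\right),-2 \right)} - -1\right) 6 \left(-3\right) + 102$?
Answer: $14718$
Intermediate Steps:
$t{\left(p,I \right)} = 6 p$
$- 116 \left(t{\left(\left(-1\right) \left(-1\right),-2 \right)} - -1\right) 6 \left(-3\right) + 102 = - 116 \left(6 \left(\left(-1\right) \left(-1\right)\right) - -1\right) 6 \left(-3\right) + 102 = - 116 \left(6 \cdot 1 + 1\right) 6 \left(-3\right) + 102 = - 116 \left(6 + 1\right) 6 \left(-3\right) + 102 = - 116 \cdot 7 \cdot 6 \left(-3\right) + 102 = - 116 \cdot 42 \left(-3\right) + 102 = \left(-116\right) \left(-126\right) + 102 = 14616 + 102 = 14718$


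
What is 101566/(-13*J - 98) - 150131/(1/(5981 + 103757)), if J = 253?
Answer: -55801081422952/3387 ≈ -1.6475e+10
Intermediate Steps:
101566/(-13*J - 98) - 150131/(1/(5981 + 103757)) = 101566/(-13*253 - 98) - 150131/(1/(5981 + 103757)) = 101566/(-3289 - 98) - 150131/(1/109738) = 101566/(-3387) - 150131/1/109738 = 101566*(-1/3387) - 150131*109738 = -101566/3387 - 16475075678 = -55801081422952/3387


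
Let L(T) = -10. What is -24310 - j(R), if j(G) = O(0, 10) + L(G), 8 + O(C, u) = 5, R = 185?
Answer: -24297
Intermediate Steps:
O(C, u) = -3 (O(C, u) = -8 + 5 = -3)
j(G) = -13 (j(G) = -3 - 10 = -13)
-24310 - j(R) = -24310 - 1*(-13) = -24310 + 13 = -24297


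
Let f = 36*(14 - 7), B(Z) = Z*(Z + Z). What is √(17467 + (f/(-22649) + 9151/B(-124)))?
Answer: 39*√362324459901118/5616952 ≈ 132.16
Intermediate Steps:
B(Z) = 2*Z² (B(Z) = Z*(2*Z) = 2*Z²)
f = 252 (f = 36*7 = 252)
√(17467 + (f/(-22649) + 9151/B(-124))) = √(17467 + (252/(-22649) + 9151/((2*(-124)²)))) = √(17467 + (252*(-1/22649) + 9151/((2*15376)))) = √(17467 + (-252/22649 + 9151/30752)) = √(17467 + 199511495/696502048) = √(12166000783911/696502048) = 39*√362324459901118/5616952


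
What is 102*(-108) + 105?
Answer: -10911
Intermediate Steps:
102*(-108) + 105 = -11016 + 105 = -10911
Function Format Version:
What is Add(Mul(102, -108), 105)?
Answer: -10911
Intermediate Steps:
Add(Mul(102, -108), 105) = Add(-11016, 105) = -10911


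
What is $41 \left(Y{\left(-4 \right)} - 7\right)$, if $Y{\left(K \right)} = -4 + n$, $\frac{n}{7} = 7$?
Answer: $1558$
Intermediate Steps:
$n = 49$ ($n = 7 \cdot 7 = 49$)
$Y{\left(K \right)} = 45$ ($Y{\left(K \right)} = -4 + 49 = 45$)
$41 \left(Y{\left(-4 \right)} - 7\right) = 41 \left(45 - 7\right) = 41 \cdot 38 = 1558$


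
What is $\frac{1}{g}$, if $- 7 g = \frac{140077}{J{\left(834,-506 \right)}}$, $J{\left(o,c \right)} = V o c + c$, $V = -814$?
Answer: $- \frac{343510750}{20011} \approx -17166.0$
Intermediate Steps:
$J{\left(o,c \right)} = c - 814 c o$ ($J{\left(o,c \right)} = - 814 o c + c = - 814 c o + c = c - 814 c o$)
$g = - \frac{20011}{343510750}$ ($g = - \frac{140077 \frac{1}{\left(-506\right) \left(1 - 678876\right)}}{7} = - \frac{140077 \frac{1}{\left(-506\right) \left(-678875\right)}}{7} = - \frac{140077 \cdot \frac{1}{343510750}}{7} = \left(- \frac{1}{7}\right) \frac{140077}{343510750} = - \frac{20011}{343510750} \approx -5.8254 \cdot 10^{-5}$)
$\frac{1}{g} = \frac{1}{- \frac{20011}{343510750}} = - \frac{343510750}{20011}$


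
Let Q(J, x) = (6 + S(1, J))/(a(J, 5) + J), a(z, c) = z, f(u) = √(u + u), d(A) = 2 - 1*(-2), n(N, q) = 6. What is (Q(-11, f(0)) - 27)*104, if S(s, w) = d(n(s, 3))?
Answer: -31408/11 ≈ -2855.3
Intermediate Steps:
d(A) = 4 (d(A) = 2 + 2 = 4)
S(s, w) = 4
f(u) = √2*√u (f(u) = √(2*u) = √2*√u)
Q(J, x) = 5/J (Q(J, x) = (6 + 4)/(J + J) = 10/((2*J)) = 10*(1/(2*J)) = 5/J)
(Q(-11, f(0)) - 27)*104 = (5/(-11) - 27)*104 = (5*(-1/11) - 27)*104 = (-5/11 - 27)*104 = -302/11*104 = -31408/11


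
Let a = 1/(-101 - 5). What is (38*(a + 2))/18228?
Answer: 4009/966084 ≈ 0.0041497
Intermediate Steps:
a = -1/106 (a = 1/(-106) = -1/106 ≈ -0.0094340)
(38*(a + 2))/18228 = (38*(-1/106 + 2))/18228 = (38*(211/106))*(1/18228) = (4009/53)*(1/18228) = 4009/966084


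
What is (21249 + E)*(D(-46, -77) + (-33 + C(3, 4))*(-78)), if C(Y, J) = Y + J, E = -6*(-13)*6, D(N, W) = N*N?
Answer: 89995248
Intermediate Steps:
D(N, W) = N²
E = 468 (E = 78*6 = 468)
C(Y, J) = J + Y
(21249 + E)*(D(-46, -77) + (-33 + C(3, 4))*(-78)) = (21249 + 468)*((-46)² + (-33 + (4 + 3))*(-78)) = 21717*(2116 + (-33 + 7)*(-78)) = 21717*(2116 - 26*(-78)) = 21717*(2116 + 2028) = 21717*4144 = 89995248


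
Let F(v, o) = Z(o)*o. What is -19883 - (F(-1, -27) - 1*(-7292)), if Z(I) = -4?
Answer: -27283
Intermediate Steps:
F(v, o) = -4*o
-19883 - (F(-1, -27) - 1*(-7292)) = -19883 - (-4*(-27) - 1*(-7292)) = -19883 - (108 + 7292) = -19883 - 1*7400 = -19883 - 7400 = -27283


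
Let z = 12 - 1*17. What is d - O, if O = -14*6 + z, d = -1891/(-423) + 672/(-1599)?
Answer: 20979002/225459 ≈ 93.050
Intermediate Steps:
z = -5 (z = 12 - 17 = -5)
d = 913151/225459 (d = -1891*(-1/423) + 672*(-1/1599) = 1891/423 - 224/533 = 913151/225459 ≈ 4.0502)
O = -89 (O = -14*6 - 5 = -84 - 5 = -89)
d - O = 913151/225459 - 1*(-89) = 913151/225459 + 89 = 20979002/225459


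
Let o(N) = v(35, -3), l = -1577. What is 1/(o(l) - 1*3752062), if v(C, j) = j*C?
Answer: -1/3752167 ≈ -2.6651e-7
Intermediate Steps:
v(C, j) = C*j
o(N) = -105 (o(N) = 35*(-3) = -105)
1/(o(l) - 1*3752062) = 1/(-105 - 1*3752062) = 1/(-105 - 3752062) = 1/(-3752167) = -1/3752167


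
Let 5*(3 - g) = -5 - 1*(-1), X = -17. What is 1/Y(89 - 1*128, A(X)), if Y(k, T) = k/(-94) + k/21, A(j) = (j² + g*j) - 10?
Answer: -658/949 ≈ -0.69336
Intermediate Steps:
g = 19/5 (g = 3 - (-5 - 1*(-1))/5 = 3 - (-5 + 1)/5 = 3 - ⅕*(-4) = 3 + ⅘ = 19/5 ≈ 3.8000)
A(j) = -10 + j² + 19*j/5 (A(j) = (j² + 19*j/5) - 10 = -10 + j² + 19*j/5)
Y(k, T) = 73*k/1974 (Y(k, T) = k*(-1/94) + k*(1/21) = -k/94 + k/21 = 73*k/1974)
1/Y(89 - 1*128, A(X)) = 1/(73*(89 - 1*128)/1974) = 1/(73*(89 - 128)/1974) = 1/((73/1974)*(-39)) = 1/(-949/658) = -658/949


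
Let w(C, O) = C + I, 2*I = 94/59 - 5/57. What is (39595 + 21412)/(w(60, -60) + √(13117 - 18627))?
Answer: 167671534966086/416240064889 - 2759900309532*I*√5510/416240064889 ≈ 402.82 - 492.18*I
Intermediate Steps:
I = 5063/6726 (I = (94/59 - 5/57)/2 = (½)*(5063/3363) = 5063/6726 ≈ 0.75275)
w(C, O) = 5063/6726 + C (w(C, O) = C + 5063/6726 = 5063/6726 + C)
(39595 + 21412)/(w(60, -60) + √(13117 - 18627)) = (39595 + 21412)/((5063/6726 + 60) + √(13117 - 18627)) = 61007/(408623/6726 + √(-5510)) = 61007/(408623/6726 + I*√5510)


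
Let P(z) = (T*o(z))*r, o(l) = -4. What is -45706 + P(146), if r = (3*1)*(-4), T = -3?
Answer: -45850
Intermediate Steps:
r = -12 (r = 3*(-4) = -12)
P(z) = -144 (P(z) = -3*(-4)*(-12) = 12*(-12) = -144)
-45706 + P(146) = -45706 - 144 = -45850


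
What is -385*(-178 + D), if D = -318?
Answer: 190960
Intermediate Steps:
-385*(-178 + D) = -385*(-178 - 318) = -385*(-496) = 190960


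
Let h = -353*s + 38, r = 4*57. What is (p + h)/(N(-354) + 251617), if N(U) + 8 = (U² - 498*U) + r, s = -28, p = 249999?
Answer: 259921/553445 ≈ 0.46964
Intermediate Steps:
r = 228
h = 9922 (h = -353*(-28) + 38 = 9884 + 38 = 9922)
N(U) = 220 + U² - 498*U (N(U) = -8 + ((U² - 498*U) + 228) = -8 + (228 + U² - 498*U) = 220 + U² - 498*U)
(p + h)/(N(-354) + 251617) = (249999 + 9922)/((220 + (-354)² - 498*(-354)) + 251617) = 259921/((220 + 125316 + 176292) + 251617) = 259921/(301828 + 251617) = 259921/553445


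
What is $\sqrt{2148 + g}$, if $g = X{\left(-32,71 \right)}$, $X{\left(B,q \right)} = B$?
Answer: $46$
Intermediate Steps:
$g = -32$
$\sqrt{2148 + g} = \sqrt{2148 - 32} = \sqrt{2116} = 46$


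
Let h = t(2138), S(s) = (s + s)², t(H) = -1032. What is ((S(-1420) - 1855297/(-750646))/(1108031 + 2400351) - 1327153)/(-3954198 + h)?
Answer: 388346844120685691/1157367499454850840 ≈ 0.33554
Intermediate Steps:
S(s) = 4*s² (S(s) = (2*s)² = 4*s²)
h = -1032
((S(-1420) - 1855297/(-750646))/(1108031 + 2400351) - 1327153)/(-3954198 + h) = ((4*(-1420)² - 1855297/(-750646))/(1108031 + 2400351) - 1327153)/(-3954198 - 1032) = ((4*2016400 - 1855297*(-1/750646))/3508382 - 1327153)/(-3955230) = ((8065600 + 1855297/750646)*(1/3508382) - 1327153)*(-1/3955230) = ((6054412232897/750646)*(1/3508382) - 1327153)*(-1/3955230) = (6054412232897/2633552914772 - 1327153)*(-1/3955230) = -3495121597086171219/2633552914772*(-1/3955230) = 388346844120685691/1157367499454850840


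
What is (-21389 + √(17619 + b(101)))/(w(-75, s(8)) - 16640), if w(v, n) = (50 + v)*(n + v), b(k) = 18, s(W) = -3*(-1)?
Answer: 21389/14840 - √17637/14840 ≈ 1.4324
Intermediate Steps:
s(W) = 3
(-21389 + √(17619 + b(101)))/(w(-75, s(8)) - 16640) = (-21389 + √(17619 + 18))/(((-75)² + 50*3 + 50*(-75) + 3*(-75)) - 16640) = (-21389 + √17637)/((5625 + 150 - 3750 - 225) - 16640) = (-21389 + √17637)/(1800 - 16640) = (-21389 + √17637)/(-14840) = (-21389 + √17637)*(-1/14840) = 21389/14840 - √17637/14840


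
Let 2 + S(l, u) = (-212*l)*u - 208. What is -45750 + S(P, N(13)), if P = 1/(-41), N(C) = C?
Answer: -1881604/41 ≈ -45893.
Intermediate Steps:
P = -1/41 ≈ -0.024390
S(l, u) = -210 - 212*l*u (S(l, u) = -2 + ((-212*l)*u - 208) = -2 + (-212*l*u - 208) = -2 + (-208 - 212*l*u) = -210 - 212*l*u)
-45750 + S(P, N(13)) = -45750 + (-210 - 212*(-1/41)*13) = -45750 + (-210 + 2756/41) = -45750 - 5854/41 = -1881604/41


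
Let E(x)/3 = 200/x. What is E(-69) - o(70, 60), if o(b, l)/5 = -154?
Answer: 17510/23 ≈ 761.30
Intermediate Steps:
o(b, l) = -770 (o(b, l) = 5*(-154) = -770)
E(x) = 600/x (E(x) = 3*(200/x) = 600/x)
E(-69) - o(70, 60) = 600/(-69) - 1*(-770) = 600*(-1/69) + 770 = -200/23 + 770 = 17510/23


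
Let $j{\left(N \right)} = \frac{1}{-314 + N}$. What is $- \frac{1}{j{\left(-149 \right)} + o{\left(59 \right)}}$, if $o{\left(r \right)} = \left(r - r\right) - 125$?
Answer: $\frac{463}{57876} \approx 0.0079999$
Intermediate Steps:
$o{\left(r \right)} = -125$ ($o{\left(r \right)} = 0 - 125 = -125$)
$- \frac{1}{j{\left(-149 \right)} + o{\left(59 \right)}} = - \frac{1}{\frac{1}{-314 - 149} - 125} = - \frac{1}{\frac{1}{-463} - 125} = - \frac{1}{- \frac{1}{463} - 125} = - \frac{1}{- \frac{57876}{463}} = \left(-1\right) \left(- \frac{463}{57876}\right) = \frac{463}{57876}$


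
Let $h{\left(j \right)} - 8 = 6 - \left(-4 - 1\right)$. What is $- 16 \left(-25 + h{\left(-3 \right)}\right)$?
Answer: $96$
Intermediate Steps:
$h{\left(j \right)} = 19$ ($h{\left(j \right)} = 8 + \left(6 - \left(-4 - 1\right)\right) = 8 + \left(6 - -5\right) = 8 + \left(6 + 5\right) = 8 + 11 = 19$)
$- 16 \left(-25 + h{\left(-3 \right)}\right) = - 16 \left(-25 + 19\right) = \left(-16\right) \left(-6\right) = 96$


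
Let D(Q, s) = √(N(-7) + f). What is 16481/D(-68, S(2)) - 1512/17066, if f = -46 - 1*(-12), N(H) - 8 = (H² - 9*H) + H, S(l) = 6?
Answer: -108/1219 + 16481*√79/79 ≈ 1854.2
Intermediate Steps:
N(H) = 8 + H² - 8*H (N(H) = 8 + ((H² - 9*H) + H) = 8 + (H² - 8*H) = 8 + H² - 8*H)
f = -34 (f = -46 + 12 = -34)
D(Q, s) = √79 (D(Q, s) = √((8 + (-7)² - 8*(-7)) - 34) = √((8 + 49 + 56) - 34) = √(113 - 34) = √79)
16481/D(-68, S(2)) - 1512/17066 = 16481/(√79) - 1512/17066 = 16481*(√79/79) - 1512*1/17066 = 16481*√79/79 - 108/1219 = -108/1219 + 16481*√79/79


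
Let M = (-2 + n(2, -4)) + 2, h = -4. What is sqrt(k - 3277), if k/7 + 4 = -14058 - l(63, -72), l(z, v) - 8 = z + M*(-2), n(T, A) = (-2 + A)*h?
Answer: 4*I*sqrt(6367) ≈ 319.17*I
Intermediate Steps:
n(T, A) = 8 - 4*A (n(T, A) = (-2 + A)*(-4) = 8 - 4*A)
M = 24 (M = (-2 + (8 - 4*(-4))) + 2 = (-2 + (8 + 16)) + 2 = (-2 + 24) + 2 = 22 + 2 = 24)
l(z, v) = -40 + z (l(z, v) = 8 + (z + 24*(-2)) = 8 + (z - 48) = 8 + (-48 + z) = -40 + z)
k = -98595 (k = -28 + 7*(-14058 - (-40 + 63)) = -28 + 7*(-14058 - 1*23) = -28 + 7*(-14058 - 23) = -28 + 7*(-14081) = -28 - 98567 = -98595)
sqrt(k - 3277) = sqrt(-98595 - 3277) = sqrt(-101872) = 4*I*sqrt(6367)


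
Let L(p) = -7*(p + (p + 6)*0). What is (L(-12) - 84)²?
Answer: 0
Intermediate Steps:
L(p) = -7*p (L(p) = -7*(p + (6 + p)*0) = -7*(p + 0) = -7*p)
(L(-12) - 84)² = (-7*(-12) - 84)² = (84 - 84)² = 0² = 0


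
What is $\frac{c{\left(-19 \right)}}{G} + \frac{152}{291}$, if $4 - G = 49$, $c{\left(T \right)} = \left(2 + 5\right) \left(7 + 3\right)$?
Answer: $- \frac{902}{873} \approx -1.0332$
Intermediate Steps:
$c{\left(T \right)} = 70$ ($c{\left(T \right)} = 7 \cdot 10 = 70$)
$G = -45$ ($G = 4 - 49 = -45$)
$\frac{c{\left(-19 \right)}}{G} + \frac{152}{291} = \frac{70}{-45} + \frac{152}{291} = 70 \left(- \frac{1}{45}\right) + 152 \cdot \frac{1}{291} = - \frac{14}{9} + \frac{152}{291} = - \frac{902}{873}$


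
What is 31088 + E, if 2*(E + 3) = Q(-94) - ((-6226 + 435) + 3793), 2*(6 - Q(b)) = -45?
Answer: 128393/4 ≈ 32098.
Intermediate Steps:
Q(b) = 57/2 (Q(b) = 6 - ½*(-45) = 6 + 45/2 = 57/2)
E = 4041/4 (E = -3 + (57/2 - ((-6226 + 435) + 3793))/2 = -3 + (57/2 - (-5791 + 3793))/2 = -3 + (57/2 - 1*(-1998))/2 = -3 + (57/2 + 1998)/2 = -3 + (½)*(4053/2) = -3 + 4053/4 = 4041/4 ≈ 1010.3)
31088 + E = 31088 + 4041/4 = 128393/4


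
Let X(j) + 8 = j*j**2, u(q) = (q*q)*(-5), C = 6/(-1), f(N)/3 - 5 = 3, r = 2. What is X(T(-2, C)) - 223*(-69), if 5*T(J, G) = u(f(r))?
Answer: -191087597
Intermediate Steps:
f(N) = 24 (f(N) = 15 + 3*3 = 15 + 9 = 24)
C = -6 (C = 6*(-1) = -6)
u(q) = -5*q**2 (u(q) = q**2*(-5) = -5*q**2)
T(J, G) = -576 (T(J, G) = (-5*24**2)/5 = (-5*576)/5 = (1/5)*(-2880) = -576)
X(j) = -8 + j**3 (X(j) = -8 + j*j**2 = -8 + j**3)
X(T(-2, C)) - 223*(-69) = (-8 + (-576)**3) - 223*(-69) = (-8 - 191102976) + 15387 = -191102984 + 15387 = -191087597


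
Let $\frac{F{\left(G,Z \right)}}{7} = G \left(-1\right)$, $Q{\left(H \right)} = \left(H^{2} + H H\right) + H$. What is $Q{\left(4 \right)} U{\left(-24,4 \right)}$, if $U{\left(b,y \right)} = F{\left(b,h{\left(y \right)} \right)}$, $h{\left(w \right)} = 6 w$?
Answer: $6048$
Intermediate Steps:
$Q{\left(H \right)} = H + 2 H^{2}$ ($Q{\left(H \right)} = \left(H^{2} + H^{2}\right) + H = 2 H^{2} + H = H + 2 H^{2}$)
$F{\left(G,Z \right)} = - 7 G$ ($F{\left(G,Z \right)} = 7 G \left(-1\right) = 7 \left(- G\right) = - 7 G$)
$U{\left(b,y \right)} = - 7 b$
$Q{\left(4 \right)} U{\left(-24,4 \right)} = 4 \left(1 + 2 \cdot 4\right) \left(\left(-7\right) \left(-24\right)\right) = 4 \left(1 + 8\right) 168 = 4 \cdot 9 \cdot 168 = 36 \cdot 168 = 6048$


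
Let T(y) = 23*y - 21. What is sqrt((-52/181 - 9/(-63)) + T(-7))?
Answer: I*sqrt(292394459)/1267 ≈ 13.496*I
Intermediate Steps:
T(y) = -21 + 23*y
sqrt((-52/181 - 9/(-63)) + T(-7)) = sqrt((-52/181 - 9/(-63)) + (-21 + 23*(-7))) = sqrt((-52*1/181 - 9*(-1/63)) + (-21 - 161)) = sqrt((-52/181 + 1/7) - 182) = sqrt(-183/1267 - 182) = sqrt(-230777/1267) = I*sqrt(292394459)/1267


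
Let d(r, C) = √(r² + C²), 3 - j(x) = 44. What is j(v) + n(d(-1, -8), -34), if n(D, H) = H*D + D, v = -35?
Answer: -41 - 33*√65 ≈ -307.05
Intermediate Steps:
j(x) = -41 (j(x) = 3 - 1*44 = 3 - 44 = -41)
d(r, C) = √(C² + r²)
n(D, H) = D + D*H (n(D, H) = D*H + D = D + D*H)
j(v) + n(d(-1, -8), -34) = -41 + √((-8)² + (-1)²)*(1 - 34) = -41 + √(64 + 1)*(-33) = -41 + √65*(-33) = -41 - 33*√65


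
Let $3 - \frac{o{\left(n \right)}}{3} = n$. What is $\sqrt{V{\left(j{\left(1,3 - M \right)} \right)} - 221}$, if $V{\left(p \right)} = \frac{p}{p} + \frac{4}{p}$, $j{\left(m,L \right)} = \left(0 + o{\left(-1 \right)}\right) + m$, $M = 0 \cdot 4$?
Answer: $\frac{2 i \sqrt{9282}}{13} \approx 14.822 i$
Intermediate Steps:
$o{\left(n \right)} = 9 - 3 n$
$M = 0$
$j{\left(m,L \right)} = 12 + m$ ($j{\left(m,L \right)} = \left(0 + \left(9 - -3\right)\right) + m = \left(0 + \left(9 + 3\right)\right) + m = \left(0 + 12\right) + m = 12 + m$)
$V{\left(p \right)} = 1 + \frac{4}{p}$
$\sqrt{V{\left(j{\left(1,3 - M \right)} \right)} - 221} = \sqrt{\frac{4 + \left(12 + 1\right)}{12 + 1} - 221} = \sqrt{\frac{4 + 13}{13} - 221} = \sqrt{\frac{1}{13} \cdot 17 - 221} = \sqrt{\frac{17}{13} - 221} = \sqrt{- \frac{2856}{13}} = \frac{2 i \sqrt{9282}}{13}$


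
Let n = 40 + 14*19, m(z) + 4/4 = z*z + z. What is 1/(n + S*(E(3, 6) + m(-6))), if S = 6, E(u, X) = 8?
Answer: 1/528 ≈ 0.0018939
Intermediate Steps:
m(z) = -1 + z + z² (m(z) = -1 + (z*z + z) = -1 + (z² + z) = -1 + (z + z²) = -1 + z + z²)
n = 306 (n = 40 + 266 = 306)
1/(n + S*(E(3, 6) + m(-6))) = 1/(306 + 6*(8 + (-1 - 6 + (-6)²))) = 1/(306 + 6*(8 + (-1 - 6 + 36))) = 1/(306 + 6*(8 + 29)) = 1/(306 + 6*37) = 1/(306 + 222) = 1/528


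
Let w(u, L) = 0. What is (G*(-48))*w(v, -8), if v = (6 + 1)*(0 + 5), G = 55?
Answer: 0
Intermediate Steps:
v = 35 (v = 7*5 = 35)
(G*(-48))*w(v, -8) = (55*(-48))*0 = -2640*0 = 0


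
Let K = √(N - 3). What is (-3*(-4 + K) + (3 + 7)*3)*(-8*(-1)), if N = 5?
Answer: 336 - 24*√2 ≈ 302.06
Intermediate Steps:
K = √2 (K = √(5 - 3) = √2 ≈ 1.4142)
(-3*(-4 + K) + (3 + 7)*3)*(-8*(-1)) = (-3*(-4 + √2) + (3 + 7)*3)*(-8*(-1)) = ((12 - 3*√2) + 10*3)*8 = ((12 - 3*√2) + 30)*8 = (42 - 3*√2)*8 = 336 - 24*√2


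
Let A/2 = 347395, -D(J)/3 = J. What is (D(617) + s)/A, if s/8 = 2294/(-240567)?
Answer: -7300129/2740058130 ≈ -0.0026642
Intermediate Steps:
D(J) = -3*J
s = -18352/240567 (s = 8*(2294/(-240567)) = 8*(2294*(-1/240567)) = 8*(-2294/240567) = -18352/240567 ≈ -0.076286)
A = 694790 (A = 2*347395 = 694790)
(D(617) + s)/A = (-3*617 - 18352/240567)/694790 = (-1851 - 18352/240567)*(1/694790) = -445307869/240567*1/694790 = -7300129/2740058130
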